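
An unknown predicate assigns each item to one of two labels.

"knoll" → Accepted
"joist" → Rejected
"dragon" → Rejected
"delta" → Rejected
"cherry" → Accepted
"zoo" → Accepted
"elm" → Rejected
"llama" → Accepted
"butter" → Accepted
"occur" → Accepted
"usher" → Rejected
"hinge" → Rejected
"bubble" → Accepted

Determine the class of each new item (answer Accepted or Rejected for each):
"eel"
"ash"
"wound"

Accepted, Rejected, Rejected

'Accepted' ⟺ has a double letter.
"eel": Accepted ('ee' doubled).
"ash": Rejected (no doubled letter).
"wound": Rejected (no doubled letter).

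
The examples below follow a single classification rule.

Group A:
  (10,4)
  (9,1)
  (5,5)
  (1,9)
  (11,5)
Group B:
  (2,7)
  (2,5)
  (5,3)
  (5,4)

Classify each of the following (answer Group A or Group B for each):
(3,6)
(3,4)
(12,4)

One predicate separates the groups cleanly: sum ≥ 10.
Group B: (3,6), since 3+6 = 9. Group B: (3,4), since 3+4 = 7. Group A: (12,4), since 12+4 = 16.

Group B, Group B, Group A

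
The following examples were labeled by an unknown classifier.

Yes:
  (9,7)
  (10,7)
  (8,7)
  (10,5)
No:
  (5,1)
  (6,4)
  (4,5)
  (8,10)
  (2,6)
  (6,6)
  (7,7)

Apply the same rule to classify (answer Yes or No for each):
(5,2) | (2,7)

The common property of the 'Yes' items is: sum ≥ 15 AND second is odd. No 'No' item has it.
(5,2): No (5+2 = 7, second 2).
(2,7): No (2+7 = 9, second 7).

No, No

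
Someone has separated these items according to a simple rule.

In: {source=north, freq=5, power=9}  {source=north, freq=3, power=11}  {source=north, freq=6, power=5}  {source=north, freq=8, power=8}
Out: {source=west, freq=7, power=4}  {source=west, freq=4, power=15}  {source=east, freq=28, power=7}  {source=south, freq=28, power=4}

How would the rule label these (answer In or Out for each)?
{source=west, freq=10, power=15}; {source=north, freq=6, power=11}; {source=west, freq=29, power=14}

A rule that fits every label: source is north — true of each 'In' example, false of each 'Out' one.
{source=west, freq=10, power=15} → source is west → Out. {source=north, freq=6, power=11} → source is north → In. {source=west, freq=29, power=14} → source is west → Out.

Out, In, Out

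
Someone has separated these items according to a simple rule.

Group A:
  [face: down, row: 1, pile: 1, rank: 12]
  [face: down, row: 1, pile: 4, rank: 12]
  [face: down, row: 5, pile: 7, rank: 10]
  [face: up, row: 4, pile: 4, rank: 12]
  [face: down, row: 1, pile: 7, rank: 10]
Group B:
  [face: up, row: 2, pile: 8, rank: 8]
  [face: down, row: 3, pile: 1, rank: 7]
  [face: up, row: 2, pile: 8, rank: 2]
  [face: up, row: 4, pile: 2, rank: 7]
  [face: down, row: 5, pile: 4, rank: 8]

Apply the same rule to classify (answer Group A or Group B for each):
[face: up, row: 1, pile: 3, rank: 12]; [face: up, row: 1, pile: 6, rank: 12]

Group A, Group A

The distinguishing property — rank ≥ 10 — holds for all the 'Group A' cases and none of the 'Group B' cases.
[face: up, row: 1, pile: 3, rank: 12]: rank = 12, passes → Group A.
[face: up, row: 1, pile: 6, rank: 12]: rank = 12, passes → Group A.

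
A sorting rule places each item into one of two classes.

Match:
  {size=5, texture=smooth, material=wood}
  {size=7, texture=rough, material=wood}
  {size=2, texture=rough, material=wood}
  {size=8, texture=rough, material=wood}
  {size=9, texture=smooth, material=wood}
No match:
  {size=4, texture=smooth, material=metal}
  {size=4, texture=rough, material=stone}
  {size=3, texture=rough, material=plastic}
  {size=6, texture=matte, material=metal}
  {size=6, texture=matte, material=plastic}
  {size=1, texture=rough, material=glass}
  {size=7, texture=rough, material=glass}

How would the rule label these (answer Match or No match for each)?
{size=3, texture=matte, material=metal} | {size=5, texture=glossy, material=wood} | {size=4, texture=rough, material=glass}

No match, Match, No match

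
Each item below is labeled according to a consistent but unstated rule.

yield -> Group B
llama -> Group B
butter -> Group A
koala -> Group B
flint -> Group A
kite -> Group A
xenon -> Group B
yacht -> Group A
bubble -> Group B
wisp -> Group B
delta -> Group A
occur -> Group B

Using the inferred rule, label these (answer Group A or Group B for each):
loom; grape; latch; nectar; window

'Group A' ⟺ contains 't'.
loom: Group B (no 't').
grape: Group B (no 't').
latch: Group A (has 't').
nectar: Group A (has 't').
window: Group B (no 't').

Group B, Group B, Group A, Group A, Group B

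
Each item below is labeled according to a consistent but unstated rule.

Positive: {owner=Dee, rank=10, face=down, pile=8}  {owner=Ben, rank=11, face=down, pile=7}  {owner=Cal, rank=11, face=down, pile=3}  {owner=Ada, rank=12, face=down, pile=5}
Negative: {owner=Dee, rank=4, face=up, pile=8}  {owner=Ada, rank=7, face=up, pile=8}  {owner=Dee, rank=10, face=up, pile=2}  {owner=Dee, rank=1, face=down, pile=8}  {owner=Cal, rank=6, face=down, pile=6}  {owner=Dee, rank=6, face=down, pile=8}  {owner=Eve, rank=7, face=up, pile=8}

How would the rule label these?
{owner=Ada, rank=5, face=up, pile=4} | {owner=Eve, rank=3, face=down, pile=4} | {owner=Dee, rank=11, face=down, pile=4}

Negative, Negative, Positive

A rule that fits every label: face is down AND rank ≥ 7 — true of each 'Positive' example, false of each 'Negative' one.
{owner=Ada, rank=5, face=up, pile=4}: face is up, rank = 5, does not satisfy this → Negative. {owner=Eve, rank=3, face=down, pile=4}: face is down, rank = 3, does not satisfy this → Negative. {owner=Dee, rank=11, face=down, pile=4}: face is down, rank = 11, checks out → Positive.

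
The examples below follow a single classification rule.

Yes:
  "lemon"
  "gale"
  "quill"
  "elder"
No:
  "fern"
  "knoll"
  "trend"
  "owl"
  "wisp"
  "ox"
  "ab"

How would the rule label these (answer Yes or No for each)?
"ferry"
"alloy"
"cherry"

The simplest hypothesis consistent with all the labels is: has ≥ 2 vowels.
"ferry" → 1 vowel → No.
"alloy" → 2 vowels → Yes.
"cherry" → 1 vowel → No.

No, Yes, No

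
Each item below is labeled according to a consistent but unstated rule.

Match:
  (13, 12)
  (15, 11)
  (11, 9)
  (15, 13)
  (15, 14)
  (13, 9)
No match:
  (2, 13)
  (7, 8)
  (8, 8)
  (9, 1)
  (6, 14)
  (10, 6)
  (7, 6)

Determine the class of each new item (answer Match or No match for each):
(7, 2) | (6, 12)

No match, No match

Rule: first ≥ 11. This holds for each 'Match' example and fails for each 'No match' one.
(7, 2) → first 7 → No match.
(6, 12) → first 6 → No match.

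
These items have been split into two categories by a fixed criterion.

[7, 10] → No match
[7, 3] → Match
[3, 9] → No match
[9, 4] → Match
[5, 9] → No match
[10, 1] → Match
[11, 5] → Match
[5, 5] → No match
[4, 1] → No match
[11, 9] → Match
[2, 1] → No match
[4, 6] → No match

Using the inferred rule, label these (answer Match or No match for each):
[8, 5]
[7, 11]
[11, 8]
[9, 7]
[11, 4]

Every 'Match' example satisfies: first > second AND sum ≥ 10. None of the 'No match' examples do.

Match, No match, Match, Match, Match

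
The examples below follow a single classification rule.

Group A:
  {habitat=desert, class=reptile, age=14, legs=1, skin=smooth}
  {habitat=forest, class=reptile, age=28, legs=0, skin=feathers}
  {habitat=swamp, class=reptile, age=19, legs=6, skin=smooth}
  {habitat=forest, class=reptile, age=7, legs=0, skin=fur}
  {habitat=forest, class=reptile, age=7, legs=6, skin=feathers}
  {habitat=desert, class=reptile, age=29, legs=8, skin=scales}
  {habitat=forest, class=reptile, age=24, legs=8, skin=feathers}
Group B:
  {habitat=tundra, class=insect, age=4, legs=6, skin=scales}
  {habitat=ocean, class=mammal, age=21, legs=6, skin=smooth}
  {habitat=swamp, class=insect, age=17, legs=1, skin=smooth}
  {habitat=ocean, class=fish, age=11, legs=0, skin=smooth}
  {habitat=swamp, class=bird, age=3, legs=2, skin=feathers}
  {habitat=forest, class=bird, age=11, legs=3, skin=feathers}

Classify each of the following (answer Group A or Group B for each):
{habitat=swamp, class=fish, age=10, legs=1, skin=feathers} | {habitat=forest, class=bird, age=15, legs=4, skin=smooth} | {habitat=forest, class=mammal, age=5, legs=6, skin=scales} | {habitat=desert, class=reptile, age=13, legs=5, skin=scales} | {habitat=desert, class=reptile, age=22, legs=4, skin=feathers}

Group B, Group B, Group B, Group A, Group A

Checking candidate rules against both groups, what survives is: class is reptile.
{habitat=swamp, class=fish, age=10, legs=1, skin=feathers}: class is fish — doesn't match, so Group B.
{habitat=forest, class=bird, age=15, legs=4, skin=smooth}: class is bird — doesn't match, so Group B.
{habitat=forest, class=mammal, age=5, legs=6, skin=scales}: class is mammal — doesn't match, so Group B.
{habitat=desert, class=reptile, age=13, legs=5, skin=scales}: class is reptile — matches, so Group A.
{habitat=desert, class=reptile, age=22, legs=4, skin=feathers}: class is reptile — matches, so Group A.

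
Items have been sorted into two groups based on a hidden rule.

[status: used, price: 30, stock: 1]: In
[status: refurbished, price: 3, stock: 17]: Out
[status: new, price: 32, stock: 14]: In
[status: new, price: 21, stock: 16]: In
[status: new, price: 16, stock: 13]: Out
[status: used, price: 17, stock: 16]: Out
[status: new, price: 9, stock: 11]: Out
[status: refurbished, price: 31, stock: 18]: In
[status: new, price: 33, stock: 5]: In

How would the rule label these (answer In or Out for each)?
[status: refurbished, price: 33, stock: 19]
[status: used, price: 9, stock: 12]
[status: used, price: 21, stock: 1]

Rule: price ≥ 21. This holds for each 'In' example and fails for each 'Out' one.

In, Out, In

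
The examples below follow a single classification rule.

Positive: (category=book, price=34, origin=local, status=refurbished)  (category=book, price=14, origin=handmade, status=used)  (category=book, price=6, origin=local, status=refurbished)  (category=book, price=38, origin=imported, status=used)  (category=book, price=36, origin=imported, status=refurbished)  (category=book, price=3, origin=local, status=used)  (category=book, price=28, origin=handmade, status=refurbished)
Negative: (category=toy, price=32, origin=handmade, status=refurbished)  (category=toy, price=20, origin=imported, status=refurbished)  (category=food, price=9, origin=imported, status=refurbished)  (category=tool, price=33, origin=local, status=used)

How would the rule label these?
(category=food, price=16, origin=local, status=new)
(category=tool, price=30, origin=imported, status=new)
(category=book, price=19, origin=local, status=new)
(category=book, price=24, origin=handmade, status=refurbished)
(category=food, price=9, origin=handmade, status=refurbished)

Negative, Negative, Positive, Positive, Negative

'Positive' ⟺ category is book.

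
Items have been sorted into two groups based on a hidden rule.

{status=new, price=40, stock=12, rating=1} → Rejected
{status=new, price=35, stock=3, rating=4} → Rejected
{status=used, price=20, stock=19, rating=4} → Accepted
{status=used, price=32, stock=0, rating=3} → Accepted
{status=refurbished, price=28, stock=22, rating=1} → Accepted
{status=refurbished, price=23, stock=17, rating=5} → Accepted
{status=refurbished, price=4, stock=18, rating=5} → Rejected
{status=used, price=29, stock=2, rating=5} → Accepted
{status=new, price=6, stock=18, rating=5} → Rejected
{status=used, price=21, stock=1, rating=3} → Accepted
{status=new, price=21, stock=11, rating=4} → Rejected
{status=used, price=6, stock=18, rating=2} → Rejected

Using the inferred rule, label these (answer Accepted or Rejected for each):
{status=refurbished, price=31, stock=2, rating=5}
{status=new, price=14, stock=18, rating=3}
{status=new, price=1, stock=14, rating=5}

Accepted, Rejected, Rejected

The simplest hypothesis consistent with all the labels is: status is not new AND price ≥ 20.
Accepted: {status=refurbished, price=31, stock=2, rating=5}, since status is refurbished, price = 31.
Rejected: {status=new, price=14, stock=18, rating=3}, since status is new, price = 14.
Rejected: {status=new, price=1, stock=14, rating=5}, since status is new, price = 1.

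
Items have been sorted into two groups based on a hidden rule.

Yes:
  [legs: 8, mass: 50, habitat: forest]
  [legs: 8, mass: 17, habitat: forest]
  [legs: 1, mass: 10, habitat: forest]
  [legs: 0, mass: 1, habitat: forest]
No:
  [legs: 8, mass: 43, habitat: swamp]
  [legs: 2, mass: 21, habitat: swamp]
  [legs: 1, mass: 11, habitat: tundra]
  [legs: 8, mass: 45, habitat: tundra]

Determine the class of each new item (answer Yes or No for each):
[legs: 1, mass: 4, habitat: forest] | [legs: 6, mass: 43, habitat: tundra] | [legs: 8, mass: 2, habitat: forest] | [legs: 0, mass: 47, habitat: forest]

The distinguishing property — habitat is forest — holds for all the 'Yes' cases and none of the 'No' cases.
[legs: 1, mass: 4, habitat: forest]: habitat is forest, checks out → Yes. [legs: 6, mass: 43, habitat: tundra]: habitat is tundra, does not fit → No. [legs: 8, mass: 2, habitat: forest]: habitat is forest, checks out → Yes. [legs: 0, mass: 47, habitat: forest]: habitat is forest, checks out → Yes.

Yes, No, Yes, Yes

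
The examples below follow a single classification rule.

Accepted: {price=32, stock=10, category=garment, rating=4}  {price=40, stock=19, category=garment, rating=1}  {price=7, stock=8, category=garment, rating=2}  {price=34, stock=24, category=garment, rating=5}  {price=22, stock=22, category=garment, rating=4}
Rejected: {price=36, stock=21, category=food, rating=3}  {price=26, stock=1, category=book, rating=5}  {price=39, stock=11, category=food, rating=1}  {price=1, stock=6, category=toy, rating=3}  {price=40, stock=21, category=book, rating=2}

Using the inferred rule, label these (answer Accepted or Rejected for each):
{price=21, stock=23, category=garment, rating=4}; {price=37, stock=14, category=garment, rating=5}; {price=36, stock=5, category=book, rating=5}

All 'Accepted' examples share one property — category is garment — and every 'Rejected' example lacks it.
{price=21, stock=23, category=garment, rating=4} — category is garment, hence Accepted. {price=37, stock=14, category=garment, rating=5} — category is garment, hence Accepted. {price=36, stock=5, category=book, rating=5} — category is book, hence Rejected.

Accepted, Accepted, Rejected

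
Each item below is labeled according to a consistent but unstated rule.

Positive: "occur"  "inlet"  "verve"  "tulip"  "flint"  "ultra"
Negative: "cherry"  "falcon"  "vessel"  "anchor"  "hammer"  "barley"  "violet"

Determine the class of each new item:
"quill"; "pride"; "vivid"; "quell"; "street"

Every 'Positive' example satisfies: odd length. None of the 'Negative' examples do.
"quill": Positive (length 5). "pride": Positive (length 5). "vivid": Positive (length 5). "quell": Positive (length 5). "street": Negative (length 6).

Positive, Positive, Positive, Positive, Negative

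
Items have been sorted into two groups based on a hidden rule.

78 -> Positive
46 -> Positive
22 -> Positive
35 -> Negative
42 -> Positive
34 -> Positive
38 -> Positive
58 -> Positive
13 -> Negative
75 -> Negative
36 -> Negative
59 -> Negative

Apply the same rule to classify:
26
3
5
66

Positive, Negative, Negative, Positive

The classifier is using: ≡ 2 (mod 4).
26 — 26 mod 4 = 2, hence Positive. 3 — 3 mod 4 = 3, hence Negative. 5 — 5 mod 4 = 1, hence Negative. 66 — 66 mod 4 = 2, hence Positive.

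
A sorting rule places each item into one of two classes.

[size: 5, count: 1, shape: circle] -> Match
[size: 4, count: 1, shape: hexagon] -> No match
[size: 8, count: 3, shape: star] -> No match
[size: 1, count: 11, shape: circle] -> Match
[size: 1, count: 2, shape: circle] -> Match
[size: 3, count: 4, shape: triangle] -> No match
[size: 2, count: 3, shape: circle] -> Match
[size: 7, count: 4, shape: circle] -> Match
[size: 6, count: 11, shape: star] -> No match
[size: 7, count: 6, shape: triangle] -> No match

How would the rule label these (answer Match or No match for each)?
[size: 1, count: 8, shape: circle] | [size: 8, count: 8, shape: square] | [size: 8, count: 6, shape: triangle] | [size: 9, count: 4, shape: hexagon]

Match, No match, No match, No match

Looking at the examples, the only property every 'Match' case has and every 'No match' case lacks is: shape is circle.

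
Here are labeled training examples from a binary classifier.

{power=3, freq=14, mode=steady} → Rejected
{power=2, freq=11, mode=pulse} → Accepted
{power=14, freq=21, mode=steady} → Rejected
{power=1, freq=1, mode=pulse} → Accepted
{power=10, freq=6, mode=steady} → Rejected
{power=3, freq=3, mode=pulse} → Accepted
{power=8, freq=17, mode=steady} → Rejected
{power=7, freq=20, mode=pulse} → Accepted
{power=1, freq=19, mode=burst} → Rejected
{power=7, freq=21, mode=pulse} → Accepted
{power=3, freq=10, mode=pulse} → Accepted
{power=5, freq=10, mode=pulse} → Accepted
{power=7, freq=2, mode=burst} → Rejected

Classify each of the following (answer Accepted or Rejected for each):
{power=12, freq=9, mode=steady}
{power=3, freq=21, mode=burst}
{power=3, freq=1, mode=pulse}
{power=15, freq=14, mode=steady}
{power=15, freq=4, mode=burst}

Rejected, Rejected, Accepted, Rejected, Rejected

'Accepted' ⟺ mode is pulse.
{power=12, freq=9, mode=steady} — mode is steady, hence Rejected. {power=3, freq=21, mode=burst} — mode is burst, hence Rejected. {power=3, freq=1, mode=pulse} — mode is pulse, hence Accepted. {power=15, freq=14, mode=steady} — mode is steady, hence Rejected. {power=15, freq=4, mode=burst} — mode is burst, hence Rejected.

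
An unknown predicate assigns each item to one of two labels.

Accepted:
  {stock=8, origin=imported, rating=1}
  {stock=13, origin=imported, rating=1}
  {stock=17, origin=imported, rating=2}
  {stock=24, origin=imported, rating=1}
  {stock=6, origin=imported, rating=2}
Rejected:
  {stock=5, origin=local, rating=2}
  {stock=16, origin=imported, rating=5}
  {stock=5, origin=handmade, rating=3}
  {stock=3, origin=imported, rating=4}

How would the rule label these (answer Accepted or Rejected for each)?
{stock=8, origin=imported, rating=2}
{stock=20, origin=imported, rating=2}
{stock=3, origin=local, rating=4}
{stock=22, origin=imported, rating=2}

Accepted, Accepted, Rejected, Accepted

A rule that fits every label: origin is imported AND rating ≤ 2 — true of each 'Accepted' example, false of each 'Rejected' one.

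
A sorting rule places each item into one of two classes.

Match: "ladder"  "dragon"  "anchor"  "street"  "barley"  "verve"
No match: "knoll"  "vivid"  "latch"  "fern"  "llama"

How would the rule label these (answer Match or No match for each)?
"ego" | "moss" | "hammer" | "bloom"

No match, No match, Match, No match

The rule appears to be: length ≥ 5 AND contains 'r'.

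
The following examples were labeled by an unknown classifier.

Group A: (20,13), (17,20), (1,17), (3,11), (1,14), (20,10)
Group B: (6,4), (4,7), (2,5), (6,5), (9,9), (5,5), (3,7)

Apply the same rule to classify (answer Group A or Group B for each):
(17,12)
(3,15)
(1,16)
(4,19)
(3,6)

Rule: second ≥ 10. This holds for each 'Group A' example and fails for each 'Group B' one.
(17,12) — second 12, hence Group A.
(3,15) — second 15, hence Group A.
(1,16) — second 16, hence Group A.
(4,19) — second 19, hence Group A.
(3,6) — second 6, hence Group B.

Group A, Group A, Group A, Group A, Group B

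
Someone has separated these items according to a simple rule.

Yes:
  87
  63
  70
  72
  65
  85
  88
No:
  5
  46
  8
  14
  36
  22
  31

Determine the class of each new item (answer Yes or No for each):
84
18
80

The distinguishing property — at least 63 — holds for all the 'Yes' cases and none of the 'No' cases.
Yes: 84, since 84 ≥ 63. No: 18, since 18 < 63. Yes: 80, since 80 ≥ 63.

Yes, No, Yes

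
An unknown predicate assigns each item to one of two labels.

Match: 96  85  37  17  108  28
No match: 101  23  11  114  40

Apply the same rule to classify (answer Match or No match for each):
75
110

Match, No match

The simplest hypothesis consistent with all the labels is: digit sum ≥ 7.
75: digit sum 7+5 = 12, fits → Match.
110: digit sum 1+1+0 = 2, lacks this property → No match.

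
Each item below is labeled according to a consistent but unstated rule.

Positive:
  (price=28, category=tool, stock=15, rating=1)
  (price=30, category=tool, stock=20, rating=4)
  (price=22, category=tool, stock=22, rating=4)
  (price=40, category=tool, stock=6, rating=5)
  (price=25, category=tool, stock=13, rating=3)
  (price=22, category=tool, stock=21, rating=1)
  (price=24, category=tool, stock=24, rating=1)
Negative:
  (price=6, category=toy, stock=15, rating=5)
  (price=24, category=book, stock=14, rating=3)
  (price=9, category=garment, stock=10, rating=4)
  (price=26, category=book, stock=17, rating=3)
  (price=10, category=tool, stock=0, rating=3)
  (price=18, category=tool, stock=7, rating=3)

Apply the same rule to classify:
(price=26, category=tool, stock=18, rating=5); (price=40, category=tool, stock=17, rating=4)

'Positive' ⟺ category is tool AND price ≥ 22.

Positive, Positive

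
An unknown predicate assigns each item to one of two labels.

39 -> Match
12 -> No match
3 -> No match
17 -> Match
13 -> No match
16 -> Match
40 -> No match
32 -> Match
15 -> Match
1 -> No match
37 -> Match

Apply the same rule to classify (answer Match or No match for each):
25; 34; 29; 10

The rule appears to be: digit sum ≥ 5.
25: digit sum 2+5 = 7 — matches, so Match.
34: digit sum 3+4 = 7 — matches, so Match.
29: digit sum 2+9 = 11 — matches, so Match.
10: digit sum 1+0 = 1 — lacks this property, so No match.

Match, Match, Match, No match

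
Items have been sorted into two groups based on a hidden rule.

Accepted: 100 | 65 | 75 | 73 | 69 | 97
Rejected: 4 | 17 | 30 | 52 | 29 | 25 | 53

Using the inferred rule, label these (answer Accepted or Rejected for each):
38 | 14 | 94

One predicate separates the groups cleanly: at least 65.
38: 38 < 65, does not satisfy this → Rejected. 14: 14 < 65, does not satisfy this → Rejected. 94: 94 ≥ 65, qualifies → Accepted.

Rejected, Rejected, Accepted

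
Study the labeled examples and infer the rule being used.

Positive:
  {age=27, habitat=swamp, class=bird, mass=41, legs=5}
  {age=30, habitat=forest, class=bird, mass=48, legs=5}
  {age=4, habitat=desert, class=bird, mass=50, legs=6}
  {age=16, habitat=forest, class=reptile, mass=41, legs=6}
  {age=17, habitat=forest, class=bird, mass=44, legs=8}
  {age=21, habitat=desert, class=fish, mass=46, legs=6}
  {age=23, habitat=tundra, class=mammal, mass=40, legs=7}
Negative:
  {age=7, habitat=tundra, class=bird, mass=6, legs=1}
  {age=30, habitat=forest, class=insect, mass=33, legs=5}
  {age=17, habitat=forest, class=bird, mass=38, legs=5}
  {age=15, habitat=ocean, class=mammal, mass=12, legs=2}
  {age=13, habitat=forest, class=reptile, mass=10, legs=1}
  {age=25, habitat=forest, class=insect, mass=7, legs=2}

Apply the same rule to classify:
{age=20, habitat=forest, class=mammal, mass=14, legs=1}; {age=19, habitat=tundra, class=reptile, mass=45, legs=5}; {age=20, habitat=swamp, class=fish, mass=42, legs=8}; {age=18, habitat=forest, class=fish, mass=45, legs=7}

Negative, Positive, Positive, Positive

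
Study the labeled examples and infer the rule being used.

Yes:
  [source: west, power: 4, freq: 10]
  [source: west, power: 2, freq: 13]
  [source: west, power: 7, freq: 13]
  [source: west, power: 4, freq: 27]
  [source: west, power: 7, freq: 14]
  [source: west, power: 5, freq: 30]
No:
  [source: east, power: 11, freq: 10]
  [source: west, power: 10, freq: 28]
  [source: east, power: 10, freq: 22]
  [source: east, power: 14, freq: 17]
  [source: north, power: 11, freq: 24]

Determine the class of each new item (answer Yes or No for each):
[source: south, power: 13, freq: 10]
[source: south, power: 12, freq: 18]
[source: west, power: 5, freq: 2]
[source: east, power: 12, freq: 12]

No, No, Yes, No

The simplest hypothesis consistent with all the labels is: power ≤ 7.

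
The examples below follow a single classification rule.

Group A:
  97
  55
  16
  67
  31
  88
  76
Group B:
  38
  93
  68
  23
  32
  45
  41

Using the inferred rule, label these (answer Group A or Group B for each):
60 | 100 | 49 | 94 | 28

Group B, Group A, Group A, Group A, Group A

One predicate separates the groups cleanly: ≡ 1 (mod 3).
60: 60 mod 3 = 0 — fails this test, so Group B.
100: 100 mod 3 = 1 — qualifies, so Group A.
49: 49 mod 3 = 1 — qualifies, so Group A.
94: 94 mod 3 = 1 — qualifies, so Group A.
28: 28 mod 3 = 1 — qualifies, so Group A.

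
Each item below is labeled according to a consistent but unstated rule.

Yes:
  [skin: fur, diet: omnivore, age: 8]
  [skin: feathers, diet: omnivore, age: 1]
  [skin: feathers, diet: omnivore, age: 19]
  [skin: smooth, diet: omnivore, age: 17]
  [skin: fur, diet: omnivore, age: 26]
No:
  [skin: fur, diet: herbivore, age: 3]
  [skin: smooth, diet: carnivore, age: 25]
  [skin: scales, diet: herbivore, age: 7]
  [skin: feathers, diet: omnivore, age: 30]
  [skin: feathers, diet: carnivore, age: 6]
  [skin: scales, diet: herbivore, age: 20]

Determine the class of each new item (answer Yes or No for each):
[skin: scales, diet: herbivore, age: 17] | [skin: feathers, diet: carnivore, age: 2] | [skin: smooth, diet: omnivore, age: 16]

No, No, Yes

One predicate separates the groups cleanly: diet is omnivore AND age ≤ 26.
[skin: scales, diet: herbivore, age: 17]: diet is herbivore, age = 17 — does not pass, so No. [skin: feathers, diet: carnivore, age: 2]: diet is carnivore, age = 2 — does not pass, so No. [skin: smooth, diet: omnivore, age: 16]: diet is omnivore, age = 16 — passes, so Yes.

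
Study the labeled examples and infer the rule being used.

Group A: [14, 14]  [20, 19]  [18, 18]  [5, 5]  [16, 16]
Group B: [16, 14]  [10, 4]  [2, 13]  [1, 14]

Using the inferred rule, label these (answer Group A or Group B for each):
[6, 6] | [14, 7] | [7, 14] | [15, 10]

Rule: |first − second| ≤ 1. This holds for each 'Group A' example and fails for each 'Group B' one.
Group A: [6, 6], since |6−6| = 0.
Group B: [14, 7], since |14−7| = 7.
Group B: [7, 14], since |7−14| = 7.
Group B: [15, 10], since |15−10| = 5.

Group A, Group B, Group B, Group B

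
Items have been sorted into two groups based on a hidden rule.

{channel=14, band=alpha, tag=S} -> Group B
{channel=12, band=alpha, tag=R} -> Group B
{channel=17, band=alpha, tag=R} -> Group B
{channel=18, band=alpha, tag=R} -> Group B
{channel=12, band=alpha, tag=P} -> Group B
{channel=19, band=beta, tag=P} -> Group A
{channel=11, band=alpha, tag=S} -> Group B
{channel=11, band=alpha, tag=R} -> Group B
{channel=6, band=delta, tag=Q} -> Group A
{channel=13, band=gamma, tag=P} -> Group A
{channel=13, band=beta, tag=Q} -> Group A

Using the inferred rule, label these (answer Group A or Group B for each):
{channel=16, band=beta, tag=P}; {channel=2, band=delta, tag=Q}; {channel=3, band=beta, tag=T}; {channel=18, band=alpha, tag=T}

Group A, Group A, Group A, Group B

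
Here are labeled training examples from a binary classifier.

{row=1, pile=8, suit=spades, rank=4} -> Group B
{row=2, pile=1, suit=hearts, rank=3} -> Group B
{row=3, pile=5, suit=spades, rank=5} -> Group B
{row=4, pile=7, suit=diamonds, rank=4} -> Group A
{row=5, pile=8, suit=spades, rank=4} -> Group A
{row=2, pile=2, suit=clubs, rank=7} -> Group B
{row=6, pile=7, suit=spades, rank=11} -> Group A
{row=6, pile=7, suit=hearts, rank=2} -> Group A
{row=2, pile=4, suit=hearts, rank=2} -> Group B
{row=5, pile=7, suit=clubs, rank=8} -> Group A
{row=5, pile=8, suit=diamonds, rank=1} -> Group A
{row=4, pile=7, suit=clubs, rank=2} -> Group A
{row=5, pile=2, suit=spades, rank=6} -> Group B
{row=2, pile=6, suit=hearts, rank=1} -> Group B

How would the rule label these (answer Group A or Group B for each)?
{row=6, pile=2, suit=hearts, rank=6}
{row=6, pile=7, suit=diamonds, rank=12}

Rule: row ≥ 2 AND pile ≥ 7. This holds for each 'Group A' example and fails for each 'Group B' one.

Group B, Group A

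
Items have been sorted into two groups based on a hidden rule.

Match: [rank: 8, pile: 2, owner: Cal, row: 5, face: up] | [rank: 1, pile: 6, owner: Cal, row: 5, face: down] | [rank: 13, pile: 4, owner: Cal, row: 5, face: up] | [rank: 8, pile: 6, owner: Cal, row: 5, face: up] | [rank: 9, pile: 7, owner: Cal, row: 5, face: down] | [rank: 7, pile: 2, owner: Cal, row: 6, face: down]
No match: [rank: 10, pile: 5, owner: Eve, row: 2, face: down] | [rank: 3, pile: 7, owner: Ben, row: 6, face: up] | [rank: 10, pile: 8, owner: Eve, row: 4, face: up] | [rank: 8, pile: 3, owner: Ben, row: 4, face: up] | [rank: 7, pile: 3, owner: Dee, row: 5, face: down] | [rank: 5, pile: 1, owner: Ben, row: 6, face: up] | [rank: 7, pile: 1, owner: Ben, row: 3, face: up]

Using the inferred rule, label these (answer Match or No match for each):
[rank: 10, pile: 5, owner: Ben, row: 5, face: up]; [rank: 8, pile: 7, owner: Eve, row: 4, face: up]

All 'Match' examples share one property — owner is Cal — and every 'No match' example lacks it.
[rank: 10, pile: 5, owner: Ben, row: 5, face: up]: owner is Ben, does not fit → No match. [rank: 8, pile: 7, owner: Eve, row: 4, face: up]: owner is Eve, does not fit → No match.

No match, No match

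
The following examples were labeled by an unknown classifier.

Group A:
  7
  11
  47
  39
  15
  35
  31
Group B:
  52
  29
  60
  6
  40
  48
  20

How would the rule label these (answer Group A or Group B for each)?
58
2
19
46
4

Group B, Group B, Group A, Group B, Group B

All 'Group A' examples share one property — ≡ 3 (mod 4) — and every 'Group B' example lacks it.
58: Group B (58 mod 4 = 2).
2: Group B (2 mod 4 = 2).
19: Group A (19 mod 4 = 3).
46: Group B (46 mod 4 = 2).
4: Group B (4 mod 4 = 0).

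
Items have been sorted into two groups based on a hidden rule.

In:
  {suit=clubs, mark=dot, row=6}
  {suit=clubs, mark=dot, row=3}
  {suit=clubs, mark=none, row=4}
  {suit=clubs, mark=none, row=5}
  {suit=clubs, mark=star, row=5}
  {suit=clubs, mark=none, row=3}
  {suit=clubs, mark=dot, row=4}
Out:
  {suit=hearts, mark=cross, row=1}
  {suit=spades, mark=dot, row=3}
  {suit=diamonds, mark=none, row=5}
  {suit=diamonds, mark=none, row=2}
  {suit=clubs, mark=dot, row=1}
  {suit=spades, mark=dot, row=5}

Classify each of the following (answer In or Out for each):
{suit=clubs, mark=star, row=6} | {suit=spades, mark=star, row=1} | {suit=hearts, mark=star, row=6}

In, Out, Out

'In' ⟺ suit is clubs AND row ≥ 2.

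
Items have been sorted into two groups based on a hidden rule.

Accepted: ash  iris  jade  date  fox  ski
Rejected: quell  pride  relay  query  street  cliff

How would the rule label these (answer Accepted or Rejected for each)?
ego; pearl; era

The common property of the 'Accepted' items is: length ≤ 4. No 'Rejected' item has it.
ego: length 3 — meets the rule, so Accepted.
pearl: length 5 — fails the rule, so Rejected.
era: length 3 — meets the rule, so Accepted.

Accepted, Rejected, Accepted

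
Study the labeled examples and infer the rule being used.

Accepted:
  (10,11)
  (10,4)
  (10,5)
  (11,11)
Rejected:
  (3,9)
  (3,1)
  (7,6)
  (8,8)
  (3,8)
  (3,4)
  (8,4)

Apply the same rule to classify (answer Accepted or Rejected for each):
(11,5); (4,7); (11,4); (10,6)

Rule: first ≥ 9. This holds for each 'Accepted' example and fails for each 'Rejected' one.
(11,5) — first 11, hence Accepted.
(4,7) — first 4, hence Rejected.
(11,4) — first 11, hence Accepted.
(10,6) — first 10, hence Accepted.

Accepted, Rejected, Accepted, Accepted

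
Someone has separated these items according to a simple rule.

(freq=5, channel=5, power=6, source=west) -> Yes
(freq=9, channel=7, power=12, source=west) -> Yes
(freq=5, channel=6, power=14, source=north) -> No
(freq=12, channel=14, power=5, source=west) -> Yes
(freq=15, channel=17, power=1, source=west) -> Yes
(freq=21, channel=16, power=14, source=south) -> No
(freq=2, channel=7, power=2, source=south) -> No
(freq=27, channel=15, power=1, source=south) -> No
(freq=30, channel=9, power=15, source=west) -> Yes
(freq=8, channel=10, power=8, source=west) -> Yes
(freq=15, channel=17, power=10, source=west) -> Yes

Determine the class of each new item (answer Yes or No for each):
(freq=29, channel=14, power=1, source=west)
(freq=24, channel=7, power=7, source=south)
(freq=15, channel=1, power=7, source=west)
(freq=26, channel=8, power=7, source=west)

Yes, No, Yes, Yes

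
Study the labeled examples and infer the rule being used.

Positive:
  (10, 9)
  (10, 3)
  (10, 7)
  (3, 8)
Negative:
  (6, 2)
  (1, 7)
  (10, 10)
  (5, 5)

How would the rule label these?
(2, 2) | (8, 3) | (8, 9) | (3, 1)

Negative, Positive, Positive, Negative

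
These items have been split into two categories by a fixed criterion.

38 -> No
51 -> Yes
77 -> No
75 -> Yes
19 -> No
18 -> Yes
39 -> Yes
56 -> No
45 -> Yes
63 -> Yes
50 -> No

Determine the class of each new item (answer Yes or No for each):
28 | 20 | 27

No, No, Yes

The common property of the 'Yes' items is: multiple of 3. No 'No' item has it.
28 → 28 = 3·9 + 1 → No. 20 → 20 = 3·6 + 2 → No. 27 → 27 = 3·9 → Yes.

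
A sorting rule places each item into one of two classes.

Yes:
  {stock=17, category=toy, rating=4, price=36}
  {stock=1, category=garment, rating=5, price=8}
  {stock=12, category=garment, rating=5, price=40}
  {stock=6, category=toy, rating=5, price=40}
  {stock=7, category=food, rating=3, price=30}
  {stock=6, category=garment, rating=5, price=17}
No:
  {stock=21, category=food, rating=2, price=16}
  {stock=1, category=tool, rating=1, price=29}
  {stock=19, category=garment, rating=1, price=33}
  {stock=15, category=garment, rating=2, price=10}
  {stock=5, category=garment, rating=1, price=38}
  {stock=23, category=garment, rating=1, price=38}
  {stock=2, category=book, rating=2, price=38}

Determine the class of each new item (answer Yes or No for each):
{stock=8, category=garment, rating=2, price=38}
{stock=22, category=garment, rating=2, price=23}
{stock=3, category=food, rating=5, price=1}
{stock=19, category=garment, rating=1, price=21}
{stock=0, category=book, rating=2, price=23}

No, No, Yes, No, No

A rule that fits every label: rating ≥ 3 — true of each 'Yes' example, false of each 'No' one.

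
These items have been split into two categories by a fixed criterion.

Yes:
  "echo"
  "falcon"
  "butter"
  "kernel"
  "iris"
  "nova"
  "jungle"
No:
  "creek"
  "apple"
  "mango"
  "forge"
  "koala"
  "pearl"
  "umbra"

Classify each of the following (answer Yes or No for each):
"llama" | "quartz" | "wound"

The rule appears to be: even length.
"llama": length 5, lacks this property → No. "quartz": length 6, qualifies → Yes. "wound": length 5, lacks this property → No.

No, Yes, No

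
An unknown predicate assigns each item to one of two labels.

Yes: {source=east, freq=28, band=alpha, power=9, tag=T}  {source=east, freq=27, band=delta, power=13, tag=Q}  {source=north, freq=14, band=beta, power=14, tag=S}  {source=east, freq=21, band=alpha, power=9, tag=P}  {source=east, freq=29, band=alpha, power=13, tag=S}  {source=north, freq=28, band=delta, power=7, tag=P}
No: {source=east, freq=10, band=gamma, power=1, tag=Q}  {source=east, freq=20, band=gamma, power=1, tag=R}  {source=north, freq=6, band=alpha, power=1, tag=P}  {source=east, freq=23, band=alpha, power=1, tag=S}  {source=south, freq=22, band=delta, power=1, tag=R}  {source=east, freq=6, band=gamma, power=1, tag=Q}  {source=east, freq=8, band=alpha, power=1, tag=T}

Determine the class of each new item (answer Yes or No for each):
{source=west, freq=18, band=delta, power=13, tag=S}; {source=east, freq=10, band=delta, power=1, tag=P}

The simplest hypothesis consistent with all the labels is: power ≥ 7.
{source=west, freq=18, band=delta, power=13, tag=S} → power = 13 → Yes. {source=east, freq=10, band=delta, power=1, tag=P} → power = 1 → No.

Yes, No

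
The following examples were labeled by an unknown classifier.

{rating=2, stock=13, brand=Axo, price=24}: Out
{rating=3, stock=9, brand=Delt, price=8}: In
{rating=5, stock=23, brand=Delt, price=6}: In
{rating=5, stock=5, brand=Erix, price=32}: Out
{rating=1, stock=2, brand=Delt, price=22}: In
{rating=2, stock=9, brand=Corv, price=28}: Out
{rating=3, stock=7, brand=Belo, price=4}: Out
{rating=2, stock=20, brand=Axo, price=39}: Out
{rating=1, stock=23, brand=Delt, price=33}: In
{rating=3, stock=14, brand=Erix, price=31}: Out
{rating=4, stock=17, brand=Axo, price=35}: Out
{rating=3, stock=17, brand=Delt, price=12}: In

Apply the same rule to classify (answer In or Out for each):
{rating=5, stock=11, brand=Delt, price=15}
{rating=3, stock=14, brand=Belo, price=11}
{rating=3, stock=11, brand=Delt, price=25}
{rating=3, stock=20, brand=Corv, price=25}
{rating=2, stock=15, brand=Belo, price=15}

In, Out, In, Out, Out

A rule that fits every label: brand is Delt — true of each 'In' example, false of each 'Out' one.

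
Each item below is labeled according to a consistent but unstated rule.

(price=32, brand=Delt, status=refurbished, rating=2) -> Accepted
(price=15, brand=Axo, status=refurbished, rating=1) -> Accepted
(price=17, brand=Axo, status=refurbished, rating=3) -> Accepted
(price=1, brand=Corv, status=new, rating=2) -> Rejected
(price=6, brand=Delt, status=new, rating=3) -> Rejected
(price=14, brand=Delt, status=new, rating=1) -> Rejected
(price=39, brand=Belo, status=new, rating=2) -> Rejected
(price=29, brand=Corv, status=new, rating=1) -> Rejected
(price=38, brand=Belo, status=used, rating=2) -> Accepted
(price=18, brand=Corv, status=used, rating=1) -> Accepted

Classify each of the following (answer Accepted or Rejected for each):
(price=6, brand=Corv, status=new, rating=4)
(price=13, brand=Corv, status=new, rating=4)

Rejected, Rejected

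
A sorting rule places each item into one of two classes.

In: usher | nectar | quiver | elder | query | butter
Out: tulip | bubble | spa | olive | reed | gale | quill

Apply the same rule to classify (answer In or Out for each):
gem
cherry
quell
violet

Out, In, Out, Out

'In' ⟺ length ≥ 5 AND contains 'r'.
gem — length 3, no 'r', hence Out. cherry — length 6, has 'r', hence In. quell — length 5, no 'r', hence Out. violet — length 6, no 'r', hence Out.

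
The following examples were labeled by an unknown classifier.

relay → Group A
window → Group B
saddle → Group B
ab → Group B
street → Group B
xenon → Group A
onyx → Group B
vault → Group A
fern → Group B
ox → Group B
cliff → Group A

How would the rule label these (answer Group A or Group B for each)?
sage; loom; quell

Group B, Group B, Group A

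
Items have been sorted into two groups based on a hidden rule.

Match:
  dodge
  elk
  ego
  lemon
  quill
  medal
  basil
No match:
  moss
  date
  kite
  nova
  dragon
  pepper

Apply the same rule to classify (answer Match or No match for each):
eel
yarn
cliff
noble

One predicate separates the groups cleanly: odd length.
eel → length 3 → Match. yarn → length 4 → No match. cliff → length 5 → Match. noble → length 5 → Match.

Match, No match, Match, Match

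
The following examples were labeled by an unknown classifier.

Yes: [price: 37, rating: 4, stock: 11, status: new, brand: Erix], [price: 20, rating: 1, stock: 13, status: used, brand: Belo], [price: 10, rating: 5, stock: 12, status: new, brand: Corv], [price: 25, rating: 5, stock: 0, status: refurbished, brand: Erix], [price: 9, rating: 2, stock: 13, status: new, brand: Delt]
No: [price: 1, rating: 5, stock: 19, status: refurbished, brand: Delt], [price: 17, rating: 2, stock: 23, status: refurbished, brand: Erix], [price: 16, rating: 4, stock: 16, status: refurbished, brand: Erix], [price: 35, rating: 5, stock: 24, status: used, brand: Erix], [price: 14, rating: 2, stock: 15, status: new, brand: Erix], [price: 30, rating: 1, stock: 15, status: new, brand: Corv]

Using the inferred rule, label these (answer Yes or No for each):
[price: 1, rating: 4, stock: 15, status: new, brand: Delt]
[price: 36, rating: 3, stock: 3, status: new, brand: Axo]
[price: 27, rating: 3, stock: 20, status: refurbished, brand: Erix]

No, Yes, No

One predicate separates the groups cleanly: stock ≤ 13.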